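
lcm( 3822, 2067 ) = 202566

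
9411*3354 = 31564494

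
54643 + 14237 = 68880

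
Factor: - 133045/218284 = - 295/484 = -2^(-2 ) * 5^1*11^ (  -  2)*59^1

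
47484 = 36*1319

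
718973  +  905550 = 1624523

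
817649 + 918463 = 1736112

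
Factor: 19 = 19^1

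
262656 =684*384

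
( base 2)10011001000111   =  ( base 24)H07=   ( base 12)5807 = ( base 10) 9799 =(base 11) 73A9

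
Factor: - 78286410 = -2^1*3^2*5^1*869849^1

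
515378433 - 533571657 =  - 18193224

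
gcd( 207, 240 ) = 3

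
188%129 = 59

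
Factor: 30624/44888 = 3828/5611 = 2^2 *3^1*11^1* 29^1* 31^( - 1 )*181^( - 1)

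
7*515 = 3605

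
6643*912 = 6058416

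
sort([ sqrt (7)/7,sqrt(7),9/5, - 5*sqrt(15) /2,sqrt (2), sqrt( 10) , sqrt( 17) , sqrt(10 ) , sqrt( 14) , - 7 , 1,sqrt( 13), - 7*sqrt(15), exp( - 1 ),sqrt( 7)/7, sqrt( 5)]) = [ - 7*sqrt( 15 ), - 5*sqrt( 15)/2,-7, exp(-1) , sqrt(7 ) /7, sqrt( 7) /7, 1 , sqrt( 2), 9/5, sqrt(5), sqrt( 7 ),sqrt( 10), sqrt(10 ), sqrt(13),sqrt (14) , sqrt(17 )]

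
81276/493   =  164+424/493  =  164.86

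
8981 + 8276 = 17257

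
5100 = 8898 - 3798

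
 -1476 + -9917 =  - 11393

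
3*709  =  2127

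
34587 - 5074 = 29513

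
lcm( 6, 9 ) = 18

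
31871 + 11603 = 43474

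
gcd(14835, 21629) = 43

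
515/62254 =515/62254 = 0.01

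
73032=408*179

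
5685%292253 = 5685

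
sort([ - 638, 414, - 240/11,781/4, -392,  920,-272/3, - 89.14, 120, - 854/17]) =[ - 638,- 392, -272/3,-89.14,- 854/17,  -  240/11,120, 781/4, 414, 920]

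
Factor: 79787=23^1*3469^1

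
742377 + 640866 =1383243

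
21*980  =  20580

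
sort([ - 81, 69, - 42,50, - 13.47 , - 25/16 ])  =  [-81,- 42,  -  13.47, - 25/16, 50, 69]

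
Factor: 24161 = 37^1*653^1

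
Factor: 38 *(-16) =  - 2^5*19^1= - 608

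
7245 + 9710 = 16955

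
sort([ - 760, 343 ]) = [-760, 343] 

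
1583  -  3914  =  -2331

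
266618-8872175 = -8605557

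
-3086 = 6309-9395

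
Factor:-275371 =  - 275371^1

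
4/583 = 4/583 = 0.01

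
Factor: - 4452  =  -2^2 * 3^1*7^1*53^1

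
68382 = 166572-98190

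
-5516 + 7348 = 1832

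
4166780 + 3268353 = 7435133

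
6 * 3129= 18774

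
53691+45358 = 99049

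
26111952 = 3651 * 7152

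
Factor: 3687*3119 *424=4875895272 = 2^3 * 3^1*53^1*1229^1*3119^1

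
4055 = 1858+2197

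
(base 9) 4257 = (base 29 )3kr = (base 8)6072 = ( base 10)3130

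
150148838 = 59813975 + 90334863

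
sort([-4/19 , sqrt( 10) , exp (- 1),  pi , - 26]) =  [-26,-4/19, exp(-1 ), pi, sqrt( 10) ] 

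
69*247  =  17043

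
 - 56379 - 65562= -121941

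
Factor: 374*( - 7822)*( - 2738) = 8009821864 = 2^3*11^1*17^1*37^2*3911^1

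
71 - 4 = 67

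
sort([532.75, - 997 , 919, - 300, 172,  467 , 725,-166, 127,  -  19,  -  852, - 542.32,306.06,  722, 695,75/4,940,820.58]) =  [ - 997,-852, - 542.32,-300, - 166,- 19 , 75/4, 127,  172,306.06,  467, 532.75,695,  722, 725,  820.58,919,940]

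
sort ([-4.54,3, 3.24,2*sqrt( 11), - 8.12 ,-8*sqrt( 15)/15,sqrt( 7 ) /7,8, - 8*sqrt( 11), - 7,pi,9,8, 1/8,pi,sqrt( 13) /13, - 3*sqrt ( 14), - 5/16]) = [  -  8*sqrt( 11 ), - 3*sqrt( 14 ),  -  8.12,  -  7, - 4.54,-8*sqrt(15) /15, - 5/16,1/8,sqrt(13 ) /13, sqrt( 7 ) /7,3,pi, pi,3.24, 2 * sqrt( 11),8, 8,9]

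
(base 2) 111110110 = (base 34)eq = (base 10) 502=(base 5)4002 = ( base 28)HQ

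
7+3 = 10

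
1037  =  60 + 977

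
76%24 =4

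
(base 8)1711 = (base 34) sh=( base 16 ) 3c9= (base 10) 969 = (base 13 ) 597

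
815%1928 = 815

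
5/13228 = 5/13228   =  0.00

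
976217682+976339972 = 1952557654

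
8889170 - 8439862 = 449308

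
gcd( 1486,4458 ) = 1486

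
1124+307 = 1431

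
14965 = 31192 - 16227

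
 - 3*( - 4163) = 12489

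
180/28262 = 90/14131 = 0.01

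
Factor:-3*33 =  - 99 = - 3^2*11^1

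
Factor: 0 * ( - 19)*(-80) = 0 = 0^1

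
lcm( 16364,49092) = 49092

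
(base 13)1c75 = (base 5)114241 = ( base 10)4321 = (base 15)1431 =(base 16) 10E1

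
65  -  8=57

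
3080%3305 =3080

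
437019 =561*779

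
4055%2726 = 1329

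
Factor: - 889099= - 47^1*18917^1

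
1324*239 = 316436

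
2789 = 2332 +457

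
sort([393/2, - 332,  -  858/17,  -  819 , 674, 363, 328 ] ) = [-819,- 332, - 858/17,393/2, 328,  363,674]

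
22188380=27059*820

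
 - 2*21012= -42024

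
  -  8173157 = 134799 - 8307956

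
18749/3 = 6249 + 2/3 = 6249.67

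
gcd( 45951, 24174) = 51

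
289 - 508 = - 219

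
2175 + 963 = 3138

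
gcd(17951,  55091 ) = 619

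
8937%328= 81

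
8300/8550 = 166/171 = 0.97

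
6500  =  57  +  6443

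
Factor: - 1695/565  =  -3^1 = - 3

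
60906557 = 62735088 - 1828531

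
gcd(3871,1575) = 7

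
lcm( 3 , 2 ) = 6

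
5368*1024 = 5496832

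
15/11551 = 15/11551 = 0.00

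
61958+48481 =110439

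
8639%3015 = 2609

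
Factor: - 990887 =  - 990887^1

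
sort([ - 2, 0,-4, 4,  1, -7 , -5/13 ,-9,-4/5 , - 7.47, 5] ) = [ - 9, - 7.47,-7,-4, -2,- 4/5, - 5/13, 0 , 1,4, 5]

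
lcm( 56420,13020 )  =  169260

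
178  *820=145960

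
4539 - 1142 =3397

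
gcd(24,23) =1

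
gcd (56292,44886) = 6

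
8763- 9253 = -490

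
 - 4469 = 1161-5630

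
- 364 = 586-950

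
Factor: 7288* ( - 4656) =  - 2^7 *3^1*97^1*911^1 = - 33932928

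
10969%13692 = 10969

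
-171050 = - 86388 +-84662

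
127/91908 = 127/91908 = 0.00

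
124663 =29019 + 95644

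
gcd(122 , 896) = 2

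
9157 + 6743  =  15900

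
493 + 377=870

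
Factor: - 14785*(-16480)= 243656800 = 2^5*5^2*103^1* 2957^1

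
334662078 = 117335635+217326443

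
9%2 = 1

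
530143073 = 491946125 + 38196948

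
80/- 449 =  - 1  +  369/449 =-0.18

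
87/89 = 87/89 = 0.98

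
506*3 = 1518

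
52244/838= 26122/419 =62.34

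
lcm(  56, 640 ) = 4480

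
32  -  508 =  - 476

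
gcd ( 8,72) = 8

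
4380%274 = 270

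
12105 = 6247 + 5858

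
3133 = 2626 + 507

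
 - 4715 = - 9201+4486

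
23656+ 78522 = 102178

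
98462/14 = 7033 = 7033.00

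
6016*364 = 2189824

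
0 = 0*73191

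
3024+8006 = 11030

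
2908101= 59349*49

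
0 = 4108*0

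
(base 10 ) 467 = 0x1d3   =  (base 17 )1a8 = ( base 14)255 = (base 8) 723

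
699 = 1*699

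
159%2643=159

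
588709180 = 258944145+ 329765035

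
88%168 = 88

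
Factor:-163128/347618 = -84/179 = - 2^2*3^1*7^1*179^(-1 )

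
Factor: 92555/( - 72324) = -2^(-2)*3^( - 2 )*5^1 *7^(-2) * 41^( - 1) * 107^1*173^1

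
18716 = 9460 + 9256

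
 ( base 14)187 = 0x13b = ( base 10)315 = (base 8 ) 473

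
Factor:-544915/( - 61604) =2^( - 2 )*5^1*7^1*15401^ (-1) * 15569^1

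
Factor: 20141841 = 3^1 * 6713947^1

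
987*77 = 75999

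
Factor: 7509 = 3^1*2503^1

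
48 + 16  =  64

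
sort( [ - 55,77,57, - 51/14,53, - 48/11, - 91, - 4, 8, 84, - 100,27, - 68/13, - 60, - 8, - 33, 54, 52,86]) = [ - 100,  -  91, - 60, - 55, - 33, - 8,-68/13,  -  48/11, - 4, - 51/14, 8, 27, 52,53,54, 57,77,84,86] 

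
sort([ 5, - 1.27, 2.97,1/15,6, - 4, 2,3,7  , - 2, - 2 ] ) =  [ - 4, - 2,-2 , - 1.27,1/15,2,2.97,3,  5, 6,7 ] 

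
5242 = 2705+2537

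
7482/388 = 3741/194 = 19.28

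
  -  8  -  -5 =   -  3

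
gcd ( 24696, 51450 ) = 2058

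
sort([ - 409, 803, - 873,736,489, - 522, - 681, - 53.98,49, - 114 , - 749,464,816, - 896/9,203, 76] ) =[ - 873,  -  749,  -  681, - 522, - 409, - 114, - 896/9,-53.98 , 49,76 , 203, 464, 489, 736,803,816]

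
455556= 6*75926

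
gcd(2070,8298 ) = 18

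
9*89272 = 803448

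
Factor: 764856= 2^3*3^3*3541^1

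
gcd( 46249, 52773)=7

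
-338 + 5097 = 4759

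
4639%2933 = 1706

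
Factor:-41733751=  - 41733751^1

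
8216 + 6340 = 14556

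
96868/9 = 96868/9 = 10763.11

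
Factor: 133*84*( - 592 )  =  -6613824 = - 2^6*3^1*7^2 * 19^1*37^1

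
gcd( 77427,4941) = 9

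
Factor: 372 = 2^2*3^1*31^1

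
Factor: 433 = 433^1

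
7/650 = 7/650=0.01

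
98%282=98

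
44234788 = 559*79132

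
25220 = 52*485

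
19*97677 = 1855863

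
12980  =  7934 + 5046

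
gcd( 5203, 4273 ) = 1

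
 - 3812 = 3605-7417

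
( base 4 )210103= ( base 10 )2323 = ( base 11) 1822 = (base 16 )913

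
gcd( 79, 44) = 1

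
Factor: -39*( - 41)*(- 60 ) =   -  95940 = -  2^2 * 3^2*5^1*13^1*41^1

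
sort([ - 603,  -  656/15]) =[ - 603, - 656/15]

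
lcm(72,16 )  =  144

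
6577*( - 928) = -6103456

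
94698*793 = 75095514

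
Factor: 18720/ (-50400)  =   - 5^( - 1) * 7^( - 1 )*13^1= - 13/35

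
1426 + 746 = 2172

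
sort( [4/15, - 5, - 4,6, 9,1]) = [ - 5  , - 4,4/15,1, 6,  9] 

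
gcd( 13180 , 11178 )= 2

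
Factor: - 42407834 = -2^1*7^3 * 61819^1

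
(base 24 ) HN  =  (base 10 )431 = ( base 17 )186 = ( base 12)2BB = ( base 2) 110101111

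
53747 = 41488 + 12259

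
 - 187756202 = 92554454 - 280310656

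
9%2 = 1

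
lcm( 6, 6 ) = 6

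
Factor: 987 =3^1*7^1 * 47^1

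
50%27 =23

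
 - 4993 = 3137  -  8130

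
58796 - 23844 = 34952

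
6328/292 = 1582/73 = 21.67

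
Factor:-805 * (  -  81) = 3^4*5^1*7^1*23^1  =  65205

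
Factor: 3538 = 2^1 * 29^1 *61^1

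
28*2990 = 83720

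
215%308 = 215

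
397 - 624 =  -227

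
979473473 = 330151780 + 649321693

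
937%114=25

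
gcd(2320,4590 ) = 10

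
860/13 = 66+2/13 = 66.15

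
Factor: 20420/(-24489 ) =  - 2^2*3^(-3 )*5^1*907^( - 1)*1021^1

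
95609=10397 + 85212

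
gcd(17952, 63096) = 264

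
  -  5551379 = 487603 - 6038982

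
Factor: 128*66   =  2^8 * 3^1*11^1 = 8448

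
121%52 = 17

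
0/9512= 0=0.00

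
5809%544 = 369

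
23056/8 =2882= 2882.00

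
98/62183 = 98/62183 = 0.00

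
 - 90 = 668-758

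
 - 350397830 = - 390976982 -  - 40579152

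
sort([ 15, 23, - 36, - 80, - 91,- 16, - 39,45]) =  [ - 91, - 80, - 39, - 36,-16,  15, 23,  45 ] 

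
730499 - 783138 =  - 52639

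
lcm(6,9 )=18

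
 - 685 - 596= -1281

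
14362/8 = 7181/4 = 1795.25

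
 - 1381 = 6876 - 8257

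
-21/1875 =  - 1 + 618/625=- 0.01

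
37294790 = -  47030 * ( - 793 ) 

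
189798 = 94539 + 95259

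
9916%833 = 753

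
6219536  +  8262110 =14481646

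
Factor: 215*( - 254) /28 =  - 2^( - 1 ) *5^1*7^( - 1 )*43^1 * 127^1 = - 27305/14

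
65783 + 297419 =363202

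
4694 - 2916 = 1778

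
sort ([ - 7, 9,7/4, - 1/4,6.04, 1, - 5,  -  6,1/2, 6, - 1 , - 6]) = [ - 7, - 6, - 6, - 5, - 1 ,  -  1/4, 1/2, 1,7/4, 6, 6.04,9]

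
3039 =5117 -2078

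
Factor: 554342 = 2^1*31^1*8941^1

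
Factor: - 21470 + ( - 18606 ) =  - 40076=-2^2*43^1*233^1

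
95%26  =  17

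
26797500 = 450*59550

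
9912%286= 188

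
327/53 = 6 + 9/53 = 6.17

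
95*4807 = 456665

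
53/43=1 + 10/43 =1.23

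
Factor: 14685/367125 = 1/25 = 5^ ( - 2) 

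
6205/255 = 24 + 1/3 = 24.33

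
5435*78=423930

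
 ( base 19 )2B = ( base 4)301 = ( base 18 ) 2D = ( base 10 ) 49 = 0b110001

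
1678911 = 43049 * 39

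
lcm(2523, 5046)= 5046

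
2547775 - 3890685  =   - 1342910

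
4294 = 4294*1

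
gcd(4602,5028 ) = 6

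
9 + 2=11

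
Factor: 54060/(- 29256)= -85/46 = - 2^(-1)*5^1*17^1 * 23^ ( - 1) 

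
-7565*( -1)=7565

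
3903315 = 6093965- 2190650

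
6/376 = 3/188 = 0.02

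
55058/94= 585+34/47 = 585.72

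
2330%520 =250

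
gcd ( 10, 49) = 1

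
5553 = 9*617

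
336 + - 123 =213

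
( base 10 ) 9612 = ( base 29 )BCD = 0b10010110001100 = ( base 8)22614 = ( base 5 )301422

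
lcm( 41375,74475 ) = 372375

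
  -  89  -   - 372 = 283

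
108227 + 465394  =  573621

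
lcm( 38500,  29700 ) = 1039500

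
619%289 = 41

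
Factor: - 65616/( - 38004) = 2^2*1367^1*3167^(-1) =5468/3167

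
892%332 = 228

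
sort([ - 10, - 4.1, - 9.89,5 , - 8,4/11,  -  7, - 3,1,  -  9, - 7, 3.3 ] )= [  -  10, - 9.89, - 9, - 8 ,-7, - 7,  -  4.1, - 3,4/11,1, 3.3, 5 ]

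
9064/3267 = 2 + 230/297 =2.77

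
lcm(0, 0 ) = 0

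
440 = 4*110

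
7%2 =1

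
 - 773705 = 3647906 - 4421611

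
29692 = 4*7423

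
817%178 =105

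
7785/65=1557/13= 119.77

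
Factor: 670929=3^1*7^1 * 43^1 *743^1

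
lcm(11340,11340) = 11340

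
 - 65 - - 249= 184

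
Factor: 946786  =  2^1*277^1*1709^1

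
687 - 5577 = - 4890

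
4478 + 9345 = 13823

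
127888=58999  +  68889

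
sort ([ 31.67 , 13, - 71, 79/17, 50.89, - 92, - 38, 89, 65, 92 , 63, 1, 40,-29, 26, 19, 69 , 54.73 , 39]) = [ - 92,-71, - 38, - 29, 1,79/17, 13,19,26, 31.67, 39,40, 50.89, 54.73,63,65 , 69, 89,  92] 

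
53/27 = 53/27 = 1.96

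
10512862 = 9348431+1164431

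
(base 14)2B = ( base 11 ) 36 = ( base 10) 39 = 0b100111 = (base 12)33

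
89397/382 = 234 + 9/382 =234.02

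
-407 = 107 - 514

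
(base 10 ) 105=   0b1101001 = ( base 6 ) 253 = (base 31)3C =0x69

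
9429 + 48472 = 57901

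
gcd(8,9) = 1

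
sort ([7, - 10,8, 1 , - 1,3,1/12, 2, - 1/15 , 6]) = [ - 10, - 1,-1/15,1/12,1,2,  3,  6,7,8]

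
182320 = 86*2120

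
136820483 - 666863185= -530042702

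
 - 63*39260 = - 2473380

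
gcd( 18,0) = 18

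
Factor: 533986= 2^1*266993^1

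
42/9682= 21/4841 = 0.00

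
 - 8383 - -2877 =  - 5506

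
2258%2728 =2258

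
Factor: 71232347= 167^1* 426541^1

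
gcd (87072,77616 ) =48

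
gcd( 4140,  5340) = 60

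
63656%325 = 281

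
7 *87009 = 609063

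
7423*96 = 712608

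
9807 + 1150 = 10957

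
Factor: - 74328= - 2^3*3^1 * 19^1*163^1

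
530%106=0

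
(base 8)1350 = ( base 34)LU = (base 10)744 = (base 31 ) o0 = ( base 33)MI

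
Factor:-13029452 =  - 2^2*3257363^1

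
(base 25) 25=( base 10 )55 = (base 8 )67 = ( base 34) 1l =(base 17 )34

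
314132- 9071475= -8757343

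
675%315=45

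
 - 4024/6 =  - 671 + 1/3= -670.67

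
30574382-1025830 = 29548552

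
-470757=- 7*67251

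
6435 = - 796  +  7231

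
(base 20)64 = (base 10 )124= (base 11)103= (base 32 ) 3S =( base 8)174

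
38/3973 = 38/3973 = 0.01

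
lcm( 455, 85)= 7735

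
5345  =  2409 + 2936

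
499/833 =499/833 = 0.60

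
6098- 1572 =4526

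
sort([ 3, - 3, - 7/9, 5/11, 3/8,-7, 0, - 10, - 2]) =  [ - 10, - 7, - 3, - 2, - 7/9 , 0, 3/8,5/11, 3]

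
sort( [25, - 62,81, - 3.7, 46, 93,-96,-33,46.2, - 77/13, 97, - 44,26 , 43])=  [ - 96, - 62 ,  -  44,  -  33, - 77/13, - 3.7, 25,26, 43 , 46,46.2,81,93,97 ] 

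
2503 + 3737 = 6240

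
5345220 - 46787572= -41442352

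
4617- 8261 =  - 3644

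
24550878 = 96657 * 254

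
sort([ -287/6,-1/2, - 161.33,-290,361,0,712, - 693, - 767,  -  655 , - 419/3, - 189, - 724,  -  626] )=[- 767, - 724, - 693,-655 , - 626, - 290,-189, - 161.33,-419/3, - 287/6,  -  1/2,0,361,712]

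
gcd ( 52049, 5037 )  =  1679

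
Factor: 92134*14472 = 2^4 * 3^3 * 7^1*67^1*6581^1 = 1333363248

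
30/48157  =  30/48157=0.00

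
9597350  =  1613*5950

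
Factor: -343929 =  - 3^1  *114643^1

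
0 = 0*29308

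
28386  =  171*166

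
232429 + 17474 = 249903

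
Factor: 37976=2^3 * 47^1*101^1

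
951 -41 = 910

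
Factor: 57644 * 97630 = 2^3  *  5^1*13^1*751^1*14411^1 = 5627783720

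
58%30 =28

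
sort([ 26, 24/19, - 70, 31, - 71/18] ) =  [ - 70,-71/18,24/19,26, 31] 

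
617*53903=33258151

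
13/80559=13/80559=0.00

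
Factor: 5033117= 5033117^1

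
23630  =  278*85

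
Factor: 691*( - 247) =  - 13^1 *19^1*691^1 = -170677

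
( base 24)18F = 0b1100001111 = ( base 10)783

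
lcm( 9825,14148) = 353700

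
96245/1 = 96245 = 96245.00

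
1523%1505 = 18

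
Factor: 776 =2^3*97^1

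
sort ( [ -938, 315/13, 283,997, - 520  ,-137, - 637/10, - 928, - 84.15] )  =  [ - 938, - 928,- 520, - 137,  -  84.15,-637/10, 315/13,283,997] 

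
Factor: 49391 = 49391^1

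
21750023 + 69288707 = 91038730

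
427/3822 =61/546 = 0.11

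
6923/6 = 6923/6 = 1153.83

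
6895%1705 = 75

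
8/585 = 8/585  =  0.01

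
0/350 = 0 = 0.00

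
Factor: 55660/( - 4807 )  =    -  220/19 = - 2^2*5^1*11^1*19^( - 1) 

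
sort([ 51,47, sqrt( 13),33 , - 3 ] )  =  [ - 3,  sqrt (13) , 33,47,51]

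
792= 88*9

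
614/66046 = 307/33023 = 0.01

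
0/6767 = 0 = 0.00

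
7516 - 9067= - 1551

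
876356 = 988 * 887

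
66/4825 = 66/4825 = 0.01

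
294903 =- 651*( - 453 ) 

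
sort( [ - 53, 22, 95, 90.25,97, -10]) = [ - 53, - 10, 22 , 90.25, 95 , 97 ] 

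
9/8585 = 9/8585 =0.00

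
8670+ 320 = 8990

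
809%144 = 89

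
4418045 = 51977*85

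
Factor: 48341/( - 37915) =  -5^ ( - 1)*7583^( - 1 )*48341^1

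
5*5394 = 26970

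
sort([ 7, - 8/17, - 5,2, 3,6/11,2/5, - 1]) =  [ - 5, - 1 , - 8/17, 2/5,  6/11,2 , 3, 7]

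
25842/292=177/2 = 88.50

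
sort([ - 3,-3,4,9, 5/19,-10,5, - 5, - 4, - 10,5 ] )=[-10,-10, - 5, - 4,-3, - 3,5/19,4,5,5,9] 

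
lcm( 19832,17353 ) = 138824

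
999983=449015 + 550968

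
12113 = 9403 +2710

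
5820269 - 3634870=2185399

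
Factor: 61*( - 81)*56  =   - 2^3*3^4*7^1*61^1 = - 276696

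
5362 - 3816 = 1546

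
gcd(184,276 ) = 92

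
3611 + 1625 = 5236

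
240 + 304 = 544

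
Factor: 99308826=2^1 *3^2 * 1627^1* 3391^1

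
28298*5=141490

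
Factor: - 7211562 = -2^1 * 3^1 * 97^1*12391^1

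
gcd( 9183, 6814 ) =1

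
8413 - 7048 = 1365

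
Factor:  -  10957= - 10957^1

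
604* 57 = 34428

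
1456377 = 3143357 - 1686980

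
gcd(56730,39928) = 62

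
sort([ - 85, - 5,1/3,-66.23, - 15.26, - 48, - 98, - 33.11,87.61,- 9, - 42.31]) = [-98,  -  85, - 66.23, - 48, - 42.31, - 33.11, - 15.26, - 9, - 5,1/3,87.61 ]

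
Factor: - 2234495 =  - 5^1*19^1*43^1*547^1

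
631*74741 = 47161571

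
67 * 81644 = 5470148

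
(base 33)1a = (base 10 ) 43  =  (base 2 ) 101011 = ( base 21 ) 21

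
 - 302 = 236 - 538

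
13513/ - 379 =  - 36 + 131/379 = -35.65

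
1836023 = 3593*511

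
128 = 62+66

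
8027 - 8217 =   -  190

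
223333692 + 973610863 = 1196944555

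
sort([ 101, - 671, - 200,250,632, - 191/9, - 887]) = [ -887, - 671, -200, - 191/9,101,250,632]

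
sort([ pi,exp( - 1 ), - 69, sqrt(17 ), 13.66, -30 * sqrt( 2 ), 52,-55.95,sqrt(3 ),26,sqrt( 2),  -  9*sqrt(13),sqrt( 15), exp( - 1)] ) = [ - 69, - 55.95,-30  *sqrt(2 ),  -  9 * sqrt(13),exp( - 1 ),exp( -1 ),  sqrt(2 ), sqrt(3), pi,sqrt ( 15 ), sqrt(17 ) , 13.66, 26, 52]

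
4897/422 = 11 +255/422 = 11.60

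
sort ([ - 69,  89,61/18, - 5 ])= [ - 69 ,-5,61/18, 89]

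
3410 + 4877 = 8287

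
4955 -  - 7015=11970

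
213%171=42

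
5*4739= 23695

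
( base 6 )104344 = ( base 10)8776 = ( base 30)9mg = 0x2248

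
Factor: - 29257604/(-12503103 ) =2^2*3^( - 1 )*59^( - 1)*70639^(-1 )  *  7314401^1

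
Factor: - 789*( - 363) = 286407 = 3^2*11^2*263^1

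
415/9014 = 415/9014 =0.05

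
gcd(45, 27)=9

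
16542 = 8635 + 7907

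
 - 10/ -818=5/409  =  0.01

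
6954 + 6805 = 13759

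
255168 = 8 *31896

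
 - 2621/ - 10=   262 + 1/10 = 262.10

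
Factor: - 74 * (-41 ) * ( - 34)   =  -103156 =- 2^2*17^1 * 37^1 * 41^1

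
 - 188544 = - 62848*3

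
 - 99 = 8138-8237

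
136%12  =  4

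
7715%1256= 179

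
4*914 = 3656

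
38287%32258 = 6029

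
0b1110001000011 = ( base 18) 145H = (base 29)8HE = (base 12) 422b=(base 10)7235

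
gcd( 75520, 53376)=128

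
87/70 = 1 + 17/70 = 1.24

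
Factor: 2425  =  5^2*97^1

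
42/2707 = 42/2707 = 0.02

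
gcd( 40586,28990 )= 5798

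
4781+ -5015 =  - 234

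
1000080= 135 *7408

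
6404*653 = 4181812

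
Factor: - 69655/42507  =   - 3^( - 2)* 5^1 * 4723^ (  -  1) * 13931^1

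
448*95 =42560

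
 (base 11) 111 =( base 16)85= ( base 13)a3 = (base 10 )133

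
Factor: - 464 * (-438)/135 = 67744/45 = 2^5*3^ ( - 2 )*5^( - 1) * 29^1*73^1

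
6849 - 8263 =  - 1414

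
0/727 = 0 = 0.00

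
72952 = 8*9119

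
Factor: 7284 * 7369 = 53675796 = 2^2*3^1*607^1 * 7369^1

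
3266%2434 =832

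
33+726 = 759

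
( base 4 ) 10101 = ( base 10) 273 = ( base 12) 1A9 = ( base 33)89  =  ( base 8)421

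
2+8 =10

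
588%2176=588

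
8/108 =2/27 = 0.07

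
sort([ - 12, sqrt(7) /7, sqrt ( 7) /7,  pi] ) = [ - 12, sqrt(7)/7,sqrt(7) /7, pi]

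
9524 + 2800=12324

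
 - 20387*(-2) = 40774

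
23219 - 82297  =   - 59078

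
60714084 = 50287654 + 10426430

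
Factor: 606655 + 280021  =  2^2*7^1* 31667^1=886676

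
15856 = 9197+6659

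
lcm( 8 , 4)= 8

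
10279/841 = 12 + 187/841 = 12.22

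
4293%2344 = 1949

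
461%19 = 5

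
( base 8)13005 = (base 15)1A0C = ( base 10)5637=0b1011000000101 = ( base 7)22302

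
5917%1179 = 22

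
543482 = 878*619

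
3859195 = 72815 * 53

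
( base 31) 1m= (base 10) 53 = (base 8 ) 65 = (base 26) 21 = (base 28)1p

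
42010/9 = 4667+7/9 = 4667.78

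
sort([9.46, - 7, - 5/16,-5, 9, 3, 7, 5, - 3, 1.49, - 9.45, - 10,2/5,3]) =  [ - 10, - 9.45 , - 7,-5, - 3 ,  -  5/16, 2/5, 1.49, 3,3, 5,  7 , 9, 9.46]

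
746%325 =96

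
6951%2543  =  1865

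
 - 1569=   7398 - 8967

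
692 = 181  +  511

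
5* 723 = 3615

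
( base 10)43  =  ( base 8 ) 53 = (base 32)1b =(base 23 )1K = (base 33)1a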